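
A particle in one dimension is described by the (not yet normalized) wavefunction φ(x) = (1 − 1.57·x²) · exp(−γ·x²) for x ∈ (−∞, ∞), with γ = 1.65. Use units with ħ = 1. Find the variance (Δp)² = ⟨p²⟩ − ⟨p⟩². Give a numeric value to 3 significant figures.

Compute ⟨p⟩ and ⟨p²⟩ separately; (Δp)² = ⟨p²⟩ − ⟨p⟩².
Expand each integrand as polynomial × e^(−2γx²) and use ∫x^(2j)·e^(−2γx²) dx = (2j−1)!!/(4γ)^j · √(π/(2γ)), odd powers → 0; here √(π/(2γ)) = 0.97570. Differentiate with the product rule, d/dx e^(−γx²) = −2γx·e^(−γx²).
Normalization: ∫|φ|² dx = 0.67714.
⟨p⟩ = 0.0000 and ⟨p²⟩ = 4.4504.
(Δp)² = 4.4504 − (0.0000)² = 4.4504.

4.45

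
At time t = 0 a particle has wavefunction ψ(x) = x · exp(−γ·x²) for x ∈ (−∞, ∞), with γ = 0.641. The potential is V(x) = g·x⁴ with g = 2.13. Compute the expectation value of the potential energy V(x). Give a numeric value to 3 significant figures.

⟨V⟩ = ∫ V(x)·|ψ|² dx / ∫|ψ|² dx.
Expand each integrand as polynomial × e^(−2γx²) and use ∫x^(2j)·e^(−2γx²) dx = (2j−1)!!/(4γ)^j · √(π/(2γ)), odd powers → 0; here √(π/(2γ)) = 1.5654.
State is unnormalized: ∫|ψ|² dx = 0.61054, and ∫ψ*·V(x)·ψ dx = 2.9672, so ⟨V⟩ = 2.9672 / 0.61054.
⟨V⟩ = 4.8600.

4.86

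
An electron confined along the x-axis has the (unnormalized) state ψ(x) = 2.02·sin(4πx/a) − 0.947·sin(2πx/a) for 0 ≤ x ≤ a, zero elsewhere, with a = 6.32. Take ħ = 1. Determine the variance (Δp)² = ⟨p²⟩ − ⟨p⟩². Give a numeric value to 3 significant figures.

3.42

Compute ⟨p⟩ and ⟨p²⟩ separately; (Δp)² = ⟨p²⟩ − ⟨p⟩².
d²/dx² sin(jπx/a) = −(jπ/a)²·sin(jπx/a); on 0 ≤ x ≤ a, ∫sin²(jπx/a) dx = a/2 and ∫sin(jπx/a)·sin(lπx/a) dx = 0 for j ≠ l, so only diagonal terms survive in ∫|ψ|² and ∫ψ·ψ″; ∫ψ·ψ′ dx = [ψ²/2] between the walls = 0.
Normalization: ∫|ψ|² dx = 15.728.
⟨p⟩ = 0.0000 and ⟨p²⟩ = 3.4193.
(Δp)² = 3.4193 − (0.0000)² = 3.4193.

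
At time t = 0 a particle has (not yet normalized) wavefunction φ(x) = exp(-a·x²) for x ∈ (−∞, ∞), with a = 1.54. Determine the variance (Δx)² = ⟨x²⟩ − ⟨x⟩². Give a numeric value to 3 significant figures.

Compute ⟨x⟩ and ⟨x²⟩ separately, then (Δx)² = ⟨x²⟩ − ⟨x⟩².
Gaussian moments: ∫x^(2j)·e^(−2ax²) dx = (2j−1)!!/(4a)^j · √(π/(2a)), odd powers integrate to 0; here √(π/(2a)) = 1.0099.
Normalization: ∫|φ|² dx = 1.0099.
⟨x⟩ = 0.0000 and ⟨x²⟩ = 0.16234.
(Δx)² = 0.16234 − (0.0000)² = 0.16234.

0.162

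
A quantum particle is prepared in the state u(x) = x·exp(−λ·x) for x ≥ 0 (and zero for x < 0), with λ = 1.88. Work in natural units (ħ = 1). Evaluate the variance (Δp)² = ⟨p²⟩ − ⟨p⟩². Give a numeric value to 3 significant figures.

Compute ⟨p⟩ and ⟨p²⟩ separately; (Δp)² = ⟨p²⟩ − ⟨p⟩².
Differentiate x·exp(−λ·x) with the product rule; every integrand then reduces to terms xʲ·e^(−2λx) on [0, ∞), with ∫₀^∞ xʲ·e^(−2λx) dx = j!/(2λ)^(j+1).
Normalization: ∫|u|² dx = 0.037624.
⟨p⟩ = 0.0000 and ⟨p²⟩ = 3.5344.
(Δp)² = 3.5344 − (0.0000)² = 3.5344.

3.53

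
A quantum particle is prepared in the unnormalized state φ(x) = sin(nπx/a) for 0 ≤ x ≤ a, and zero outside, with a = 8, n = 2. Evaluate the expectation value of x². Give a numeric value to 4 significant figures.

⟨x²⟩ = ∫ x²·|φ|² dx / ∫|φ|² dx (integrals over the domain).
With sin²θ = (1 − cos2θ)/2 on 0 ≤ x ≤ a: ∫sin²(nπx/a) dx = a/2, ∫x·sin²(nπx/a) dx = a²/4, ∫x²·sin²(nπx/a) dx = a³·(1/6 − 1/(4n²π²)); higher powers xᵏ the same way, integrating xᵏ·cos(2nπx/a) by parts.
State is unnormalized: ∫|φ|² dx = 4.0000, and ∫φ*·x²·φ dx = 82.091, so ⟨x²⟩ = 82.091 / 4.0000.
⟨x²⟩ = 20.523.

20.52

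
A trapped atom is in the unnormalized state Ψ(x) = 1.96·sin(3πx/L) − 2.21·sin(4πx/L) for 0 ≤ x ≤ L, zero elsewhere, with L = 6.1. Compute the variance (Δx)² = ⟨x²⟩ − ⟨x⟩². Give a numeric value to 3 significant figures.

1.50

Compute ⟨x⟩ and ⟨x²⟩ separately, then (Δx)² = ⟨x²⟩ − ⟨x⟩².
On 0 ≤ x ≤ L (j ≠ l): ∫sin²(jπx/L) dx = L/2, ∫sin(jπx/L)·sin(lπx/L) dx = 0; diagonal moments ∫x·sin²(jπx/L) dx = L²/4, ∫x²·sin²(jπx/L) dx = L³·(1/6 − 1/(4j²π²)); cross terms ∫x·sin(jπx/L)·sin(lπx/L) dx = 0 for j + l even and −4jlL²/(π²(j² − l²)²) for j + l odd, ∫x²·sin(jπx/L)·sin(lπx/L) dx = (−1)^(j+l)·4jlL³/(π²(j² − l²)²); higher powers the same way via product-to-sum and parts.
Normalization: ∫|Ψ|² dx = 26.613.
⟨x⟩ = 4.2522 and ⟨x²⟩ = 19.579.
(Δx)² = 19.579 − (4.2522)² = 1.4973.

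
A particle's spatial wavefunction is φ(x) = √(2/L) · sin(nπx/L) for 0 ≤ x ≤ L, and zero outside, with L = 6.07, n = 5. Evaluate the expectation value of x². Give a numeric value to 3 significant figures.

⟨x²⟩ = ∫ x²·|φ|² dx (integrals over the domain).
With sin²θ = (1 − cos2θ)/2 on 0 ≤ x ≤ L: ∫sin²(nπx/L) dx = L/2, ∫x·sin²(nπx/L) dx = L²/4, ∫x²·sin²(nπx/L) dx = L³·(1/6 − 1/(4n²π²)); higher powers xᵏ the same way, integrating xᵏ·cos(2nπx/L) by parts.
⟨x²⟩ = 12.207.

12.2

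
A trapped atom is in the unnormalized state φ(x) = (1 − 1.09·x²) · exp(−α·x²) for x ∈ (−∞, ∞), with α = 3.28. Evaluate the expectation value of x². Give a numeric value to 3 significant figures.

⟨x²⟩ = ∫ x²·|φ|² dx / ∫|φ|² dx (integrals over the domain).
Expand each integrand as polynomial × e^(−2αx²) and use ∫x^(2j)·e^(−2αx²) dx = (2j−1)!!/(4α)^j · √(π/(2α)), odd powers → 0; here √(π/(2α)) = 0.69203.
State is unnormalized: ∫|φ|² dx = 0.59137, and ∫φ*·x²·φ dx = 0.031914, so ⟨x²⟩ = 0.031914 / 0.59137.
⟨x²⟩ = 0.053967.

0.0540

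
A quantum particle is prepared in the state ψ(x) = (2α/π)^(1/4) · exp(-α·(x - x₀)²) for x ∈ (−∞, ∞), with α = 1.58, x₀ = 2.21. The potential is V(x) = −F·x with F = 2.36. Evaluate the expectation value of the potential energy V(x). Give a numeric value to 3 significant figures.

-5.22

⟨V⟩ = ∫ V(x)·|ψ|² dx.
Gaussian moments (u = x − x₀): ∫u^(2j)·e^(−2αu²) du = (2j−1)!!/(4α)^j · √(π/(2α)), odd powers integrate to 0; here √(π/(2α)) = 0.99708.
⟨V⟩ = -5.2156.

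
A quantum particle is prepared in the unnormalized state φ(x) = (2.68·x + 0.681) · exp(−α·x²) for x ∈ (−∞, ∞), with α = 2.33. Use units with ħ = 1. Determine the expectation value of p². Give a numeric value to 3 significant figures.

5.24

p² φ = −ħ² d²φ/dx²; ⟨p²⟩ = −ħ² ∫ φ*·φ'' dx / ∫|φ|² dx.
Expand each integrand as polynomial × e^(−2αx²) and use ∫x^(2j)·e^(−2αx²) dx = (2j−1)!!/(4α)^j · √(π/(2α)), odd powers → 0; here √(π/(2α)) = 0.82107. Differentiate with the product rule, d/dx e^(−αx²) = −2αx·e^(−αx²).
State is unnormalized: ∫|φ|² dx = 1.0135, and ∫φ*·(−ħ² φ'') dx = 5.3102, so ⟨p²⟩ = 5.3102 / 1.0135.
⟨p²⟩ = 5.2393.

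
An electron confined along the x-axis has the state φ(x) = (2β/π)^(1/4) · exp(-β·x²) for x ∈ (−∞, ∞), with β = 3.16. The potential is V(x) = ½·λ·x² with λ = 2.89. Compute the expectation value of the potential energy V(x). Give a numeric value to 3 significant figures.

⟨V⟩ = ∫ V(x)·|φ|² dx.
Gaussian moments: ∫x^(2j)·e^(−2βx²) dx = (2j−1)!!/(4β)^j · √(π/(2β)), odd powers integrate to 0; here √(π/(2β)) = 0.70504.
⟨V⟩ = 0.11432.

0.114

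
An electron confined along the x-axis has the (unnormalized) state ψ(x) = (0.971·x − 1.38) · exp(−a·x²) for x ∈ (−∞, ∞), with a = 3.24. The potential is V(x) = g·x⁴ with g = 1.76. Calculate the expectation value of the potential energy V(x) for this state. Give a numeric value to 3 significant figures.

⟨V⟩ = ∫ V(x)·|ψ|² dx / ∫|ψ|² dx.
Expand each integrand as polynomial × e^(−2ax²) and use ∫x^(2j)·e^(−2ax²) dx = (2j−1)!!/(4a)^j · √(π/(2a)), odd powers → 0; here √(π/(2a)) = 0.69629.
State is unnormalized: ∫|ψ|² dx = 1.3767, and ∫ψ*·V(x)·ψ dx = 0.049646, so ⟨V⟩ = 0.049646 / 1.3767.
⟨V⟩ = 0.036063.

0.0361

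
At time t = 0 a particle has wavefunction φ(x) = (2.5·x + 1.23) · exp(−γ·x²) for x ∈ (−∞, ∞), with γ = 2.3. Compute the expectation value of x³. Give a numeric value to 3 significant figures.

0.0994

⟨x³⟩ = ∫ x³·|φ|² dx / ∫|φ|² dx (integrals over the domain).
Expand each integrand as polynomial × e^(−2γx²) and use ∫x^(2j)·e^(−2γx²) dx = (2j−1)!!/(4γ)^j · √(π/(2γ)), odd powers → 0; here √(π/(2γ)) = 0.82641.
State is unnormalized: ∫|φ|² dx = 1.8117, and ∫φ*·x³·φ dx = 0.18014, so ⟨x³⟩ = 0.18014 / 1.8117.
⟨x³⟩ = 0.099433.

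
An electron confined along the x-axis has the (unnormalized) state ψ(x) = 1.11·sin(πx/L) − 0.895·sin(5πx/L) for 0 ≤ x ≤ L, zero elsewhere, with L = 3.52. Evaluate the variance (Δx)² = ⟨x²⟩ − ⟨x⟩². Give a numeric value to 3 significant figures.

0.557

Compute ⟨x⟩ and ⟨x²⟩ separately, then (Δx)² = ⟨x²⟩ − ⟨x⟩².
On 0 ≤ x ≤ L (j ≠ l): ∫sin²(jπx/L) dx = L/2, ∫sin(jπx/L)·sin(lπx/L) dx = 0; diagonal moments ∫x·sin²(jπx/L) dx = L²/4, ∫x²·sin²(jπx/L) dx = L³·(1/6 − 1/(4j²π²)); cross terms ∫x·sin(jπx/L)·sin(lπx/L) dx = 0 for j + l even and −4jlL²/(π²(j² − l²)²) for j + l odd, ∫x²·sin(jπx/L)·sin(lπx/L) dx = (−1)^(j+l)·4jlL³/(π²(j² − l²)²); higher powers the same way via product-to-sum and parts.
Normalization: ∫|ψ|² dx = 3.5783.
⟨x⟩ = 1.7600 and ⟨x²⟩ = 3.6546.
(Δx)² = 3.6546 − (1.7600)² = 0.55704.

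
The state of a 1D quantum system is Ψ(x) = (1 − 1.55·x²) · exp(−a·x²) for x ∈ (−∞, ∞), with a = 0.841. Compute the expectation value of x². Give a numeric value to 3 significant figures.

⟨x²⟩ = ∫ x²·|Ψ|² dx / ∫|Ψ|² dx (integrals over the domain).
Expand each integrand as polynomial × e^(−2ax²) and use ∫x^(2j)·e^(−2ax²) dx = (2j−1)!!/(4a)^j · √(π/(2a)), odd powers → 0; here √(π/(2a)) = 1.3667.
State is unnormalized: ∫|Ψ|² dx = 0.97768, and ∫Ψ*·x²·Ψ dx = 0.57687, so ⟨x²⟩ = 0.57687 / 0.97768.
⟨x²⟩ = 0.59004.

0.590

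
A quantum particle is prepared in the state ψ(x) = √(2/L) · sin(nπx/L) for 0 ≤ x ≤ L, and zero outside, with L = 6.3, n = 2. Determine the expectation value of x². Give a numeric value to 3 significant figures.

12.7

⟨x²⟩ = ∫ x²·|ψ|² dx (integrals over the domain).
With sin²θ = (1 − cos2θ)/2 on 0 ≤ x ≤ L: ∫sin²(nπx/L) dx = L/2, ∫x·sin²(nπx/L) dx = L²/4, ∫x²·sin²(nπx/L) dx = L³·(1/6 − 1/(4n²π²)); higher powers xᵏ the same way, integrating xᵏ·cos(2nπx/L) by parts.
⟨x²⟩ = 12.727.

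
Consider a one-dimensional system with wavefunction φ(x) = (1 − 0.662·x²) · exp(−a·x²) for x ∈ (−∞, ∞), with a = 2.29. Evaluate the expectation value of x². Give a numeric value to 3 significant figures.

⟨x²⟩ = ∫ x²·|φ|² dx / ∫|φ|² dx (integrals over the domain).
Expand each integrand as polynomial × e^(−2ax²) and use ∫x^(2j)·e^(−2ax²) dx = (2j−1)!!/(4a)^j · √(π/(2a)), odd powers → 0; here √(π/(2a)) = 0.82821.
State is unnormalized: ∫|φ|² dx = 0.72148, and ∫φ*·x²·φ dx = 0.058293, so ⟨x²⟩ = 0.058293 / 0.72148.
⟨x²⟩ = 0.080797.

0.0808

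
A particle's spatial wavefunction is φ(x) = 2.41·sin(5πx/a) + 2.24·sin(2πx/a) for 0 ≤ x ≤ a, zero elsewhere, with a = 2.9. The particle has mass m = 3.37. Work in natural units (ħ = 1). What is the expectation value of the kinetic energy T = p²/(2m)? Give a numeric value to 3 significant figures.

T = −(ħ²/2m) d²/dx², so ⟨T⟩ = −(ħ²/2m) ∫ φ*·φ'' dx / ∫|φ|² dx; with m = 3.37.
d²/dx² sin(jπx/a) = −(jπ/a)²·sin(jπx/a); on 0 ≤ x ≤ a, ∫sin²(jπx/a) dx = a/2 and ∫sin(jπx/a)·sin(lπx/a) dx = 0 for j ≠ l, so only diagonal terms survive in ∫|φ|² and ∫φ·φ″; ∫φ·φ′ dx = [φ²/2] between the walls = 0.
State is unnormalized: ∫|φ|² dx = 15.697, and ∫φ*·(−ħ²/2m · φ'') dx = 41.727, so ⟨T⟩ = 41.727 / 15.697.
⟨T⟩ = 2.6582.

2.66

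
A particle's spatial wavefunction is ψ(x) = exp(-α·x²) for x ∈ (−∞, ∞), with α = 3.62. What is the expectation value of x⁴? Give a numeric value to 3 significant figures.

0.0143

⟨x⁴⟩ = ∫ x⁴·|ψ|² dx / ∫|ψ|² dx (integrals over the domain).
Gaussian moments: ∫x^(2j)·e^(−2αx²) dx = (2j−1)!!/(4α)^j · √(π/(2α)), odd powers integrate to 0; here √(π/(2α)) = 0.65873.
State is unnormalized: ∫|ψ|² dx = 0.65873, and ∫ψ*·x⁴·ψ dx = 0.0094252, so ⟨x⁴⟩ = 0.0094252 / 0.65873.
⟨x⁴⟩ = 0.014308.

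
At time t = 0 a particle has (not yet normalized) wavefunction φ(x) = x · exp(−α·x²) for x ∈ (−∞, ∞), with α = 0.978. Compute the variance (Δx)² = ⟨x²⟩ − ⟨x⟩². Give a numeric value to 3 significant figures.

Compute ⟨x⟩ and ⟨x²⟩ separately, then (Δx)² = ⟨x²⟩ − ⟨x⟩².
Expand each integrand as polynomial × e^(−2αx²) and use ∫x^(2j)·e^(−2αx²) dx = (2j−1)!!/(4α)^j · √(π/(2α)), odd powers → 0; here √(π/(2α)) = 1.2673.
Normalization: ∫|φ|² dx = 0.32396.
⟨x⟩ = 0.0000 and ⟨x²⟩ = 0.76687.
(Δx)² = 0.76687 − (0.0000)² = 0.76687.

0.767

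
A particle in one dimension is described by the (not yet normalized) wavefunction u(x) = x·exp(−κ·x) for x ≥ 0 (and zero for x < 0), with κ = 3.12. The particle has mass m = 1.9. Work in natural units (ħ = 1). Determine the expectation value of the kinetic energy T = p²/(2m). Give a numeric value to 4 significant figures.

2.562

T = −(ħ²/2m) d²/dx², so ⟨T⟩ = −(ħ²/2m) ∫ u*·u'' dx / ∫|u|² dx; with m = 1.9.
Differentiate x·exp(−κ·x) with the product rule; every integrand then reduces to terms xʲ·e^(−2κx) on [0, ∞), with ∫₀^∞ xʲ·e^(−2κx) dx = j!/(2κ)^(j+1).
State is unnormalized: ∫|u|² dx = 0.0082314, and ∫u*·(−ħ²/2m · u'') dx = 0.021086, so ⟨T⟩ = 0.021086 / 0.0082314.
⟨T⟩ = 2.5617.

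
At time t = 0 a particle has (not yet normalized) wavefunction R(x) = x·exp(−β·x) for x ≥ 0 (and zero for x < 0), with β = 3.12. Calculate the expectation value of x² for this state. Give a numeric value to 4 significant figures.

0.3082

⟨x²⟩ = ∫ x²·|R|² dx / ∫|R|² dx (integrals over the domain).
Every integrand reduces to terms xʲ·e^(−2βx) on [0, ∞); use ∫₀^∞ xʲ·e^(−2βx) dx = j!/(2β)^(j+1).
State is unnormalized: ∫|R|² dx = 0.0082314, and ∫R*·x²·R dx = 0.0025368, so ⟨x²⟩ = 0.0025368 / 0.0082314.
⟨x²⟩ = 0.30819.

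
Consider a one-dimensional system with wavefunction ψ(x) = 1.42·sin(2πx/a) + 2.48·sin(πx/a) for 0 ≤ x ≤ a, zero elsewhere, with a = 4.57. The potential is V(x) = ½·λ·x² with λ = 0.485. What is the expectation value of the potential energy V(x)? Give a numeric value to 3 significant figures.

0.692

⟨V⟩ = ∫ V(x)·|ψ|² dx / ∫|ψ|² dx.
On 0 ≤ x ≤ a (j ≠ l): ∫sin²(jπx/a) dx = a/2, ∫sin(jπx/a)·sin(lπx/a) dx = 0; diagonal moments ∫x·sin²(jπx/a) dx = a²/4, ∫x²·sin²(jπx/a) dx = a³·(1/6 − 1/(4j²π²)); cross terms ∫x·sin(jπx/a)·sin(lπx/a) dx = 0 for j + l even and −4jla²/(π²(j² − l²)²) for j + l odd, ∫x²·sin(jπx/a)·sin(lπx/a) dx = (−1)^(j+l)·4jla³/(π²(j² − l²)²); higher powers the same way via product-to-sum and parts.
State is unnormalized: ∫|ψ|² dx = 18.661, and ∫ψ*·V(x)·ψ dx = 12.921, so ⟨V⟩ = 12.921 / 18.661.
⟨V⟩ = 0.69238.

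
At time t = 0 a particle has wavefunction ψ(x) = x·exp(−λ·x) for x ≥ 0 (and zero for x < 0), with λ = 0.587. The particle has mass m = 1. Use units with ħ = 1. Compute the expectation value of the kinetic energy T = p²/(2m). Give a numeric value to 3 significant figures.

0.172

T = −(ħ²/2m) d²/dx², so ⟨T⟩ = −(ħ²/2m) ∫ ψ*·ψ'' dx / ∫|ψ|² dx; with m = 1.
Differentiate x·exp(−λ·x) with the product rule; every integrand then reduces to terms xʲ·e^(−2λx) on [0, ∞), with ∫₀^∞ xʲ·e^(−2λx) dx = j!/(2λ)^(j+1).
State is unnormalized: ∫|ψ|² dx = 1.2360, and ∫ψ*·(−ħ²/2m · ψ'') dx = 0.21295, so ⟨T⟩ = 0.21295 / 1.2360.
⟨T⟩ = 0.17228.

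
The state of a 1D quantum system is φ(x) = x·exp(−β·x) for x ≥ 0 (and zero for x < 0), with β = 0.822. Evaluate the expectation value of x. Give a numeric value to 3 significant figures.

⟨x⟩ = ∫ x·|φ|² dx / ∫|φ|² dx (integrals over the domain).
Every integrand reduces to terms xʲ·e^(−2βx) on [0, ∞); use ∫₀^∞ xʲ·e^(−2βx) dx = j!/(2β)^(j+1).
State is unnormalized: ∫|φ|² dx = 0.45012, and ∫φ*·x·φ dx = 0.82138, so ⟨x⟩ = 0.82138 / 0.45012.
⟨x⟩ = 1.8248.

1.82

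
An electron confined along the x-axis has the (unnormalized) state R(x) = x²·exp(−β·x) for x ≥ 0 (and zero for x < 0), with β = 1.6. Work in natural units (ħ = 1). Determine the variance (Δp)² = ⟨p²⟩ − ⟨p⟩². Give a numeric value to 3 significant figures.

Compute ⟨p⟩ and ⟨p²⟩ separately; (Δp)² = ⟨p²⟩ − ⟨p⟩².
Differentiate x²·exp(−β·x) with the product rule; every integrand then reduces to terms xʲ·e^(−2βx) on [0, ∞), with ∫₀^∞ xʲ·e^(−2βx) dx = j!/(2β)^(j+1).
Normalization: ∫|R|² dx = 0.071526.
⟨p⟩ = 0.0000 and ⟨p²⟩ = 0.85333.
(Δp)² = 0.85333 − (0.0000)² = 0.85333.

0.853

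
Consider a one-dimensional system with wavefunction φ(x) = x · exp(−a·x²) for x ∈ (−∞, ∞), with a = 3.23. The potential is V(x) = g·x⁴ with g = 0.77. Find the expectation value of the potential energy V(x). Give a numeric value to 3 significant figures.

0.0692

⟨V⟩ = ∫ V(x)·|φ|² dx / ∫|φ|² dx.
Expand each integrand as polynomial × e^(−2ax²) and use ∫x^(2j)·e^(−2ax²) dx = (2j−1)!!/(4a)^j · √(π/(2a)), odd powers → 0; here √(π/(2a)) = 0.69736.
State is unnormalized: ∫|φ|² dx = 0.053975, and ∫φ*·V(x)·φ dx = 0.0037347, so ⟨V⟩ = 0.0037347 / 0.053975.
⟨V⟩ = 0.069192.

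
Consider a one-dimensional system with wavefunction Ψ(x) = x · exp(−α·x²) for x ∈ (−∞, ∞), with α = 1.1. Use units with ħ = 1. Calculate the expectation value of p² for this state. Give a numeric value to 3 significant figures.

p² Ψ = −ħ² d²Ψ/dx²; ⟨p²⟩ = −ħ² ∫ Ψ*·Ψ'' dx / ∫|Ψ|² dx.
Expand each integrand as polynomial × e^(−2αx²) and use ∫x^(2j)·e^(−2αx²) dx = (2j−1)!!/(4α)^j · √(π/(2α)), odd powers → 0; here √(π/(2α)) = 1.1950. Differentiate with the product rule, d/dx e^(−αx²) = −2αx·e^(−αx²).
State is unnormalized: ∫|Ψ|² dx = 0.27159, and ∫Ψ*·(−ħ² Ψ'') dx = 0.89624, so ⟨p²⟩ = 0.89624 / 0.27159.
⟨p²⟩ = 3.3000.

3.30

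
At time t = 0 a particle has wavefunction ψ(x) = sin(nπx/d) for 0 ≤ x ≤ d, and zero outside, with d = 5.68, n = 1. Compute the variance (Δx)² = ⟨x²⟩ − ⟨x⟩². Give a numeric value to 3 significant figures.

1.05

Compute ⟨x⟩ and ⟨x²⟩ separately, then (Δx)² = ⟨x²⟩ − ⟨x⟩².
With sin²θ = (1 − cos2θ)/2 on 0 ≤ x ≤ d: ∫sin²(nπx/d) dx = d/2, ∫x·sin²(nπx/d) dx = d²/4, ∫x²·sin²(nπx/d) dx = d³·(1/6 − 1/(4n²π²)); higher powers xᵏ the same way, integrating xᵏ·cos(2nπx/d) by parts.
Normalization: ∫|ψ|² dx = 2.8400.
⟨x⟩ = 2.8400 and ⟨x²⟩ = 9.1197.
(Δx)² = 9.1197 − (2.8400)² = 1.0541.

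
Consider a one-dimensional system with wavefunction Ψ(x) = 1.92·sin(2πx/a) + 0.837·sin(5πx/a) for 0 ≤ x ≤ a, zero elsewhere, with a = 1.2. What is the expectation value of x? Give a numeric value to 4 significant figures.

0.5838

⟨x⟩ = ∫ x·|Ψ|² dx / ∫|Ψ|² dx (integrals over the domain).
On 0 ≤ x ≤ a (j ≠ l): ∫sin²(jπx/a) dx = a/2, ∫sin(jπx/a)·sin(lπx/a) dx = 0; diagonal moments ∫x·sin²(jπx/a) dx = a²/4, ∫x²·sin²(jπx/a) dx = a³·(1/6 − 1/(4j²π²)); cross terms ∫x·sin(jπx/a)·sin(lπx/a) dx = 0 for j + l even and −4jla²/(π²(j² − l²)²) for j + l odd, ∫x²·sin(jπx/a)·sin(lπx/a) dx = (−1)^(j+l)·4jla³/(π²(j² − l²)²); higher powers the same way via product-to-sum and parts.
State is unnormalized: ∫|Ψ|² dx = 2.6322, and ∫Ψ*·x·Ψ dx = 1.5368, so ⟨x⟩ = 1.5368 / 2.6322.
⟨x⟩ = 0.58384.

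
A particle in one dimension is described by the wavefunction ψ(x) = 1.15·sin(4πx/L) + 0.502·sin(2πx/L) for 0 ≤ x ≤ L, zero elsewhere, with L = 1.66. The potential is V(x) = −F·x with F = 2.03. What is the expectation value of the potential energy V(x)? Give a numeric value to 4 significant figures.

⟨V⟩ = ∫ V(x)·|ψ|² dx / ∫|ψ|² dx.
On 0 ≤ x ≤ L (j ≠ l): ∫sin²(jπx/L) dx = L/2, ∫sin(jπx/L)·sin(lπx/L) dx = 0; diagonal moments ∫x·sin²(jπx/L) dx = L²/4, ∫x²·sin²(jπx/L) dx = L³·(1/6 − 1/(4j²π²)); cross terms ∫x·sin(jπx/L)·sin(lπx/L) dx = 0 for j + l even and −4jlL²/(π²(j² − l²)²) for j + l odd, ∫x²·sin(jπx/L)·sin(lπx/L) dx = (−1)^(j+l)·4jlL³/(π²(j² − l²)²); higher powers the same way via product-to-sum and parts.
State is unnormalized: ∫|ψ|² dx = 1.3068, and ∫ψ*·V(x)·ψ dx = -2.2019, so ⟨V⟩ = -2.2019 / 1.3068.
⟨V⟩ = -1.6849.

-1.685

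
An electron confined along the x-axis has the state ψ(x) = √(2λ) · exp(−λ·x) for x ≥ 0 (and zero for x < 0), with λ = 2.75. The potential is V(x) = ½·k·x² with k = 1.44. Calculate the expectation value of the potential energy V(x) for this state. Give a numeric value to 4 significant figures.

⟨V⟩ = ∫ V(x)·|ψ|² dx.
Every integrand reduces to terms xʲ·e^(−2λx) on [0, ∞); use ∫₀^∞ xʲ·e^(−2λx) dx = j!/(2λ)^(j+1).
⟨V⟩ = 0.047603.

0.04760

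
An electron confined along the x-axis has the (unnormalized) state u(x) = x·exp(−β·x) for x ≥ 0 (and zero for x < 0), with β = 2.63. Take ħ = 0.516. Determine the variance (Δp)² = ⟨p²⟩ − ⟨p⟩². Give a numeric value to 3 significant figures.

Compute ⟨p⟩ and ⟨p²⟩ separately; (Δp)² = ⟨p²⟩ − ⟨p⟩².
Differentiate x·exp(−β·x) with the product rule; every integrand then reduces to terms xʲ·e^(−2βx) on [0, ∞), with ∫₀^∞ xʲ·e^(−2βx) dx = j!/(2β)^(j+1).
Normalization: ∫|u|² dx = 0.013743.
⟨p⟩ = 0.0000 and ⟨p²⟩ = 1.8417.
(Δp)² = 1.8417 − (0.0000)² = 1.8417.

1.84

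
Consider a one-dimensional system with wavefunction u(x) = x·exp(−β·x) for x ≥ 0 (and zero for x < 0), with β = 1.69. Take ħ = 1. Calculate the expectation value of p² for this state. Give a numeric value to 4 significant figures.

p² u = −ħ² d²u/dx²; ⟨p²⟩ = −ħ² ∫ u*·u'' dx / ∫|u|² dx.
Differentiate x·exp(−β·x) with the product rule; every integrand then reduces to terms xʲ·e^(−2βx) on [0, ∞), with ∫₀^∞ xʲ·e^(−2βx) dx = j!/(2β)^(j+1).
State is unnormalized: ∫|u|² dx = 0.051794, and ∫u*·(−ħ² u'') dx = 0.14793, so ⟨p²⟩ = 0.14793 / 0.051794.
⟨p²⟩ = 2.8561.

2.856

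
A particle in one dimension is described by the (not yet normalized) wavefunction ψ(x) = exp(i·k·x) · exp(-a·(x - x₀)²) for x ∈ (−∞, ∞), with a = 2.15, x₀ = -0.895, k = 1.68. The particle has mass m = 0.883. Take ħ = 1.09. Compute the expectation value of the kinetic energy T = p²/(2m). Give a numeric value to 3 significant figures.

T = −(ħ²/2m) d²/dx², so ⟨T⟩ = −(ħ²/2m) ∫ ψ*·ψ'' dx / ∫|ψ|² dx; with m = 0.883.
Gaussian moments (u = x − x₀): ∫u^(2j)·e^(−2au²) du = (2j−1)!!/(4a)^j · √(π/(2a)), odd powers integrate to 0; here √(π/(2a)) = 0.85475. Derivatives: ψ′ = (ik − 2au)·ψ, ψ″ = ((ik − 2au)² − 2a)·ψ; the odd-in-u pieces drop out.
State is unnormalized: ∫|ψ|² dx = 0.85475, and ∫ψ*·(−ħ²/2m · ψ'') dx = 2.8594, so ⟨T⟩ = 2.8594 / 0.85475.
⟨T⟩ = 3.3452.

3.35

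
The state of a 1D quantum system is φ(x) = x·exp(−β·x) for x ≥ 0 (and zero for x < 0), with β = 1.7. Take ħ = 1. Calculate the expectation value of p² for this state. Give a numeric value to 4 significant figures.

2.890

p² φ = −ħ² d²φ/dx²; ⟨p²⟩ = −ħ² ∫ φ*·φ'' dx / ∫|φ|² dx.
Differentiate x·exp(−β·x) with the product rule; every integrand then reduces to terms xʲ·e^(−2βx) on [0, ∞), with ∫₀^∞ xʲ·e^(−2βx) dx = j!/(2β)^(j+1).
State is unnormalized: ∫|φ|² dx = 0.050885, and ∫φ*·(−ħ² φ'') dx = 0.14706, so ⟨p²⟩ = 0.14706 / 0.050885.
⟨p²⟩ = 2.8900.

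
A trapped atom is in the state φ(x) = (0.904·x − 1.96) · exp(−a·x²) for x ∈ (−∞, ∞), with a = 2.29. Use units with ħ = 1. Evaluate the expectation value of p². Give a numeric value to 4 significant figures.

p² φ = −ħ² d²φ/dx²; ⟨p²⟩ = −ħ² ∫ φ*·φ'' dx / ∫|φ|² dx.
Expand each integrand as polynomial × e^(−2ax²) and use ∫x^(2j)·e^(−2ax²) dx = (2j−1)!!/(4a)^j · √(π/(2a)), odd powers → 0; here √(π/(2a)) = 0.82821. Differentiate with the product rule, d/dx e^(−ax²) = −2ax·e^(−ax²).
State is unnormalized: ∫|φ|² dx = 3.2556, and ∫φ*·(−ħ² φ'') dx = 7.7936, so ⟨p²⟩ = 7.7936 / 3.2556.
⟨p²⟩ = 2.3939.

2.394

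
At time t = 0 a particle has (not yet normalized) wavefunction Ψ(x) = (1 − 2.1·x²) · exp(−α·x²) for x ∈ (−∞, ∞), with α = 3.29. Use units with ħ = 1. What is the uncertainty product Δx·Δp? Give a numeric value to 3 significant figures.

0.526

Δx = √(⟨x²⟩−⟨x⟩²), Δp = √(⟨p²⟩−⟨p⟩²).
Expand each integrand as polynomial × e^(−2αx²) and use ∫x^(2j)·e^(−2αx²) dx = (2j−1)!!/(4α)^j · √(π/(2α)), odd powers → 0; here √(π/(2α)) = 0.69097. Differentiate with the product rule, d/dx e^(−αx²) = −2αx·e^(−αx²).
Normalization: ∫|Ψ|² dx = 0.52324.
⟨x⟩ = 0.0000, ⟨x²⟩ = 0.042599 ⇒ Δx = 0.20640.
⟨p⟩ = 0.0000, ⟨p²⟩ = 6.5058 ⇒ Δp = 2.5506.
Δx·Δp = 0.52644.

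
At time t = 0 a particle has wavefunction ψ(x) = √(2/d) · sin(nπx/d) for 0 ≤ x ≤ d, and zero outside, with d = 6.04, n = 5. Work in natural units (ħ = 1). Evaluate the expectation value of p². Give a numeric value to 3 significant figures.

p² ψ = −ħ² d²ψ/dx²; ⟨p²⟩ = −ħ² ∫ ψ*·ψ'' dx.
d/dx sin(nπx/d) = (nπ/d)·cos(nπx/d) and d²/dx² sin(nπx/d) = −(nπ/d)²·sin(nπx/d); on 0 ≤ x ≤ d, ∫sin²(nπx/d) dx = d/2 and ∫sin(nπx/d)·cos(nπx/d) dx = 0.
⟨p²⟩ = 6.7634.

6.76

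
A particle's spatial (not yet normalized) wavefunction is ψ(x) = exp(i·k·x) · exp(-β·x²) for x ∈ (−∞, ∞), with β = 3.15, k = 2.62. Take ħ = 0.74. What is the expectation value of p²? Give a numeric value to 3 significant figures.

5.48

p² ψ = −ħ² d²ψ/dx²; ⟨p²⟩ = −ħ² ∫ ψ*·ψ'' dx / ∫|ψ|² dx.
Gaussian moments: ∫x^(2j)·e^(−2βx²) dx = (2j−1)!!/(4β)^j · √(π/(2β)), odd powers integrate to 0; here √(π/(2β)) = 0.70616. Derivatives: ψ′ = (ik − 2βx)·ψ, ψ″ = ((ik − 2βx)² − 2β)·ψ; the odd-in-x pieces drop out.
State is unnormalized: ∫|ψ|² dx = 0.70616, and ∫ψ*·(−ħ² ψ'') dx = 3.8725, so ⟨p²⟩ = 3.8725 / 0.70616.
⟨p²⟩ = 5.4839.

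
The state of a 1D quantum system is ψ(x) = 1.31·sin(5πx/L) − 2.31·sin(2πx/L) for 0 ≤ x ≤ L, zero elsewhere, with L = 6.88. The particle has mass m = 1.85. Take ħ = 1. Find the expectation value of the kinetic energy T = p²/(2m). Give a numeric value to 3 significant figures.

T = −(ħ²/2m) d²/dx², so ⟨T⟩ = −(ħ²/2m) ∫ ψ*·ψ'' dx / ∫|ψ|² dx; with m = 1.85.
d²/dx² sin(jπx/L) = −(jπ/L)²·sin(jπx/L); on 0 ≤ x ≤ L, ∫sin²(jπx/L) dx = L/2 and ∫sin(jπx/L)·sin(lπx/L) dx = 0 for j ≠ l, so only diagonal terms survive in ∫|ψ|² and ∫ψ·ψ″; ∫ψ·ψ′ dx = [ψ²/2] between the walls = 0.
State is unnormalized: ∫|ψ|² dx = 24.260, and ∫ψ*·(−ħ²/2m · ψ'') dx = 12.455, so ⟨T⟩ = 12.455 / 24.260.
⟨T⟩ = 0.51339.

0.513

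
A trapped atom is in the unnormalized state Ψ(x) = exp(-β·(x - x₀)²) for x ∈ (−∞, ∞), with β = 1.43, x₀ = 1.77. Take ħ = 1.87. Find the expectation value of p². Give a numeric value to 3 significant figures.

5.00

p² Ψ = −ħ² d²Ψ/dx²; ⟨p²⟩ = −ħ² ∫ Ψ*·Ψ'' dx / ∫|Ψ|² dx.
Gaussian moments (u = x − x₀): ∫u^(2j)·e^(−2βu²) du = (2j−1)!!/(4β)^j · √(π/(2β)), odd powers integrate to 0; here √(π/(2β)) = 1.0481. Derivatives: d/dx e^(−βu²) = −2βu·e^(−βu²), d²/dx² e^(−βu²) = (4β²u² − 2β)·e^(−βu²).
State is unnormalized: ∫|Ψ|² dx = 1.0481, and ∫Ψ*·(−ħ² Ψ'') dx = 5.2410, so ⟨p²⟩ = 5.2410 / 1.0481.
⟨p²⟩ = 5.0006.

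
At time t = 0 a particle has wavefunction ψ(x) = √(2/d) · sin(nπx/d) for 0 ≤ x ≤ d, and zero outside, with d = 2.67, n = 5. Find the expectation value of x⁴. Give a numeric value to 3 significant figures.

9.96

⟨x⁴⟩ = ∫ x⁴·|ψ|² dx (integrals over the domain).
With sin²θ = (1 − cos2θ)/2 on 0 ≤ x ≤ d: ∫sin²(nπx/d) dx = d/2, ∫x·sin²(nπx/d) dx = d²/4, ∫x²·sin²(nπx/d) dx = d³·(1/6 − 1/(4n²π²)); higher powers xᵏ the same way, integrating xᵏ·cos(2nπx/d) by parts.
⟨x⁴⟩ = 9.9595.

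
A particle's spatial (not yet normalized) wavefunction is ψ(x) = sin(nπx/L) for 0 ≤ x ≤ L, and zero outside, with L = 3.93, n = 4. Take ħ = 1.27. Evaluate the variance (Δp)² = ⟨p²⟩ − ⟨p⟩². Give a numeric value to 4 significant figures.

16.49

Compute ⟨p⟩ and ⟨p²⟩ separately; (Δp)² = ⟨p²⟩ − ⟨p⟩².
d/dx sin(nπx/L) = (nπ/L)·cos(nπx/L) and d²/dx² sin(nπx/L) = −(nπ/L)²·sin(nπx/L); on 0 ≤ x ≤ L, ∫sin²(nπx/L) dx = L/2 and ∫sin(nπx/L)·cos(nπx/L) dx = 0.
Normalization: ∫|ψ|² dx = 1.9650.
⟨p⟩ = 0.0000 and ⟨p²⟩ = 16.491.
(Δp)² = 16.491 − (0.0000)² = 16.491.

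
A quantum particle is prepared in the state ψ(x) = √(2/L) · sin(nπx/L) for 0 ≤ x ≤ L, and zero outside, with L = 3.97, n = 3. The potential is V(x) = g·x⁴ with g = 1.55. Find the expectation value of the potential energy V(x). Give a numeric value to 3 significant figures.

72.7

⟨V⟩ = ∫ V(x)·|ψ|² dx.
With sin²θ = (1 − cos2θ)/2 on 0 ≤ x ≤ L: ∫sin²(nπx/L) dx = L/2, ∫x·sin²(nπx/L) dx = L²/4, ∫x²·sin²(nπx/L) dx = L³·(1/6 − 1/(4n²π²)); higher powers xᵏ the same way, integrating xᵏ·cos(2nπx/L) by parts.
⟨V⟩ = 72.744.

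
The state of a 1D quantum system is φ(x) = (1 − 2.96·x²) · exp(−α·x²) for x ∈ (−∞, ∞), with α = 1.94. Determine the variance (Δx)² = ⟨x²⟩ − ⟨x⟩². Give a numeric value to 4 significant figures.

0.1710

Compute ⟨x⟩ and ⟨x²⟩ separately, then (Δx)² = ⟨x²⟩ − ⟨x⟩².
Expand each integrand as polynomial × e^(−2αx²) and use ∫x^(2j)·e^(−2αx²) dx = (2j−1)!!/(4α)^j · √(π/(2α)), odd powers → 0; here √(π/(2α)) = 0.89983.
Normalization: ∫|φ|² dx = 0.60613.
⟨x⟩ = 0.0000 and ⟨x²⟩ = 0.17099.
(Δx)² = 0.17099 − (0.0000)² = 0.17099.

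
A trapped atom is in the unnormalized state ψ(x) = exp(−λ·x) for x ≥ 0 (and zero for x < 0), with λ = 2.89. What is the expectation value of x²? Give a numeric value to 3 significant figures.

0.0599

⟨x²⟩ = ∫ x²·|ψ|² dx / ∫|ψ|² dx (integrals over the domain).
Every integrand reduces to terms xʲ·e^(−2λx) on [0, ∞); use ∫₀^∞ xʲ·e^(−2λx) dx = j!/(2λ)^(j+1).
State is unnormalized: ∫|ψ|² dx = 0.17301, and ∫ψ*·x²·ψ dx = 0.010357, so ⟨x²⟩ = 0.010357 / 0.17301.
⟨x²⟩ = 0.059865.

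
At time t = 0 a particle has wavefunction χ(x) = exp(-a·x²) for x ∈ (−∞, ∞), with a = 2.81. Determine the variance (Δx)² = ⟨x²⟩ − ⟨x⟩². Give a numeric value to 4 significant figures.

0.08897

Compute ⟨x⟩ and ⟨x²⟩ separately, then (Δx)² = ⟨x²⟩ − ⟨x⟩².
Gaussian moments: ∫x^(2j)·e^(−2ax²) dx = (2j−1)!!/(4a)^j · √(π/(2a)), odd powers integrate to 0; here √(π/(2a)) = 0.74766.
Normalization: ∫|χ|² dx = 0.74766.
⟨x⟩ = 0.0000 and ⟨x²⟩ = 0.088968.
(Δx)² = 0.088968 − (0.0000)² = 0.088968.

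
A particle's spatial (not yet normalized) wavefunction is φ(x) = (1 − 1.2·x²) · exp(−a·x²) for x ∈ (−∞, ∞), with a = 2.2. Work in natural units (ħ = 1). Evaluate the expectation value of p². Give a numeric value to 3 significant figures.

p² φ = −ħ² d²φ/dx²; ⟨p²⟩ = −ħ² ∫ φ*·φ'' dx / ∫|φ|² dx.
Expand each integrand as polynomial × e^(−2ax²) and use ∫x^(2j)·e^(−2ax²) dx = (2j−1)!!/(4a)^j · √(π/(2a)), odd powers → 0; here √(π/(2a)) = 0.84498. Differentiate with the product rule, d/dx e^(−ax²) = −2ax·e^(−ax²).
State is unnormalized: ∫|φ|² dx = 0.66167, and ∫φ*·(−ħ² φ'') dx = 2.6079, so ⟨p²⟩ = 2.6079 / 0.66167.
⟨p²⟩ = 3.9414.

3.94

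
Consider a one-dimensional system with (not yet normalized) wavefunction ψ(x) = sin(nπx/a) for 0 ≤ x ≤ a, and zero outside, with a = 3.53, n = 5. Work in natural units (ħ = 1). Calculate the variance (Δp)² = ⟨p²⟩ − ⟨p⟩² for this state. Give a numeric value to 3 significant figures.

Compute ⟨p⟩ and ⟨p²⟩ separately; (Δp)² = ⟨p²⟩ − ⟨p⟩².
d/dx sin(nπx/a) = (nπ/a)·cos(nπx/a) and d²/dx² sin(nπx/a) = −(nπ/a)²·sin(nπx/a); on 0 ≤ x ≤ a, ∫sin²(nπx/a) dx = a/2 and ∫sin(nπx/a)·cos(nπx/a) dx = 0.
Normalization: ∫|ψ|² dx = 1.7650.
⟨p⟩ = 0.0000 and ⟨p²⟩ = 19.801.
(Δp)² = 19.801 − (0.0000)² = 19.801.

19.8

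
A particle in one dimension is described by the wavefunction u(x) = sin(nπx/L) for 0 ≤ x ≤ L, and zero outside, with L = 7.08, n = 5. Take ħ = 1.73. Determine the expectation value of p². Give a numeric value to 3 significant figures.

14.7

p² u = −ħ² d²u/dx²; ⟨p²⟩ = −ħ² ∫ u*·u'' dx / ∫|u|² dx.
d/dx sin(nπx/L) = (nπ/L)·cos(nπx/L) and d²/dx² sin(nπx/L) = −(nπ/L)²·sin(nπx/L); on 0 ≤ x ≤ L, ∫sin²(nπx/L) dx = L/2 and ∫sin(nπx/L)·cos(nπx/L) dx = 0.
State is unnormalized: ∫|u|² dx = 3.5400, and ∫u*·(−ħ² u'') dx = 52.152, so ⟨p²⟩ = 52.152 / 3.5400.
⟨p²⟩ = 14.732.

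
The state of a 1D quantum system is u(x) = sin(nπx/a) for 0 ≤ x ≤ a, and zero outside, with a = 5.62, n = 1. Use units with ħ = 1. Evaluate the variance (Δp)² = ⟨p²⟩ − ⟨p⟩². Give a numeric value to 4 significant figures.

0.3125

Compute ⟨p⟩ and ⟨p²⟩ separately; (Δp)² = ⟨p²⟩ − ⟨p⟩².
d/dx sin(nπx/a) = (nπ/a)·cos(nπx/a) and d²/dx² sin(nπx/a) = −(nπ/a)²·sin(nπx/a); on 0 ≤ x ≤ a, ∫sin²(nπx/a) dx = a/2 and ∫sin(nπx/a)·cos(nπx/a) dx = 0.
Normalization: ∫|u|² dx = 2.8100.
⟨p⟩ = 0.0000 and ⟨p²⟩ = 0.31248.
(Δp)² = 0.31248 − (0.0000)² = 0.31248.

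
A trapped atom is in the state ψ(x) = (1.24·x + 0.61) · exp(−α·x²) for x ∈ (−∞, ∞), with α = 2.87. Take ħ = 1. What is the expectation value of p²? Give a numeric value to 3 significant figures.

p² ψ = −ħ² d²ψ/dx²; ⟨p²⟩ = −ħ² ∫ ψ*·ψ'' dx / ∫|ψ|² dx.
Expand each integrand as polynomial × e^(−2αx²) and use ∫x^(2j)·e^(−2αx²) dx = (2j−1)!!/(4α)^j · √(π/(2α)), odd powers → 0; here √(π/(2α)) = 0.73981. Differentiate with the product rule, d/dx e^(−αx²) = −2αx·e^(−αx²).
State is unnormalized: ∫|ψ|² dx = 0.37437, and ∫ψ*·(−ħ² ψ'') dx = 1.6432, so ⟨p²⟩ = 1.6432 / 0.37437.
⟨p²⟩ = 4.3893.

4.39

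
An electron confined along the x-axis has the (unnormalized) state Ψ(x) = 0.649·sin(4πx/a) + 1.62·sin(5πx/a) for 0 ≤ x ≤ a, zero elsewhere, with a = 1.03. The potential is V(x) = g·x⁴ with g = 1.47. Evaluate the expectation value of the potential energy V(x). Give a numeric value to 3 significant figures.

0.148

⟨V⟩ = ∫ V(x)·|Ψ|² dx / ∫|Ψ|² dx.
On 0 ≤ x ≤ a (j ≠ l): ∫sin²(jπx/a) dx = a/2, ∫sin(jπx/a)·sin(lπx/a) dx = 0; diagonal moments ∫x·sin²(jπx/a) dx = a²/4, ∫x²·sin²(jπx/a) dx = a³·(1/6 − 1/(4j²π²)); cross terms ∫x·sin(jπx/a)·sin(lπx/a) dx = 0 for j + l even and −4jla²/(π²(j² − l²)²) for j + l odd, ∫x²·sin(jπx/a)·sin(lπx/a) dx = (−1)^(j+l)·4jla³/(π²(j² − l²)²); higher powers the same way via product-to-sum and parts.
State is unnormalized: ∫|Ψ|² dx = 1.5685, and ∫Ψ*·V(x)·Ψ dx = 0.23195, so ⟨V⟩ = 0.23195 / 1.5685.
⟨V⟩ = 0.14788.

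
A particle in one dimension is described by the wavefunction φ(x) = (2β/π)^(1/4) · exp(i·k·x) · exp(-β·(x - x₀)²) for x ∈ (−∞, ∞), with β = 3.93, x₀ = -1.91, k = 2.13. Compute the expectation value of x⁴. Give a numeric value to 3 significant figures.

⟨x⁴⟩ = ∫ x⁴·|φ|² dx (integrals over the domain).
Gaussian moments (u = x − x₀): ∫u^(2j)·e^(−2βu²) du = (2j−1)!!/(4β)^j · √(π/(2β)), odd powers integrate to 0; here √(π/(2β)) = 0.63221.
⟨x⁴⟩ = 14.713.

14.7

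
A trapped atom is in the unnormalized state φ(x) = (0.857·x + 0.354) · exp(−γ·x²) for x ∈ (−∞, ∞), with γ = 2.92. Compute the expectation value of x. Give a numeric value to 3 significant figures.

⟨x⟩ = ∫ x·|φ|² dx / ∫|φ|² dx (integrals over the domain).
Expand each integrand as polynomial × e^(−2γx²) and use ∫x^(2j)·e^(−2γx²) dx = (2j−1)!!/(4γ)^j · √(π/(2γ)), odd powers → 0; here √(π/(2γ)) = 0.73345.
State is unnormalized: ∫|φ|² dx = 0.13803, and ∫φ*·x·φ dx = 0.038101, so ⟨x⟩ = 0.038101 / 0.13803.
⟨x⟩ = 0.27603.

0.276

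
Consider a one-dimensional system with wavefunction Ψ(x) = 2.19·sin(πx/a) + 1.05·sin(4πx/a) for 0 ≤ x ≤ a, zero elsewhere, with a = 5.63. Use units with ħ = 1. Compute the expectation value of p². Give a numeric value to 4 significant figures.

p² Ψ = −ħ² d²Ψ/dx²; ⟨p²⟩ = −ħ² ∫ Ψ*·Ψ'' dx / ∫|Ψ|² dx.
d²/dx² sin(jπx/a) = −(jπ/a)²·sin(jπx/a); on 0 ≤ x ≤ a, ∫sin²(jπx/a) dx = a/2 and ∫sin(jπx/a)·sin(lπx/a) dx = 0 for j ≠ l, so only diagonal terms survive in ∫|Ψ|² and ∫Ψ·Ψ″; ∫Ψ·Ψ′ dx = [Ψ²/2] between the walls = 0.
State is unnormalized: ∫|Ψ|² dx = 16.605, and ∫Ψ*·(−ħ² Ψ'') dx = 19.666, so ⟨p²⟩ = 19.666 / 16.605.
⟨p²⟩ = 1.1844.

1.184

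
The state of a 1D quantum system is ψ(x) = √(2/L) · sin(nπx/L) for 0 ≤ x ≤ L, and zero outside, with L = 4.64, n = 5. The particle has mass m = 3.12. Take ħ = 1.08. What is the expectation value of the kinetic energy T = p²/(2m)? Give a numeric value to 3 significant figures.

T = −(ħ²/2m) d²/dx², so ⟨T⟩ = −(ħ²/2m) ∫ ψ*·ψ'' dx; with m = 3.12.
d/dx sin(nπx/L) = (nπ/L)·cos(nπx/L) and d²/dx² sin(nπx/L) = −(nπ/L)²·sin(nπx/L); on 0 ≤ x ≤ L, ∫sin²(nπx/L) dx = L/2 and ∫sin(nπx/L)·cos(nπx/L) dx = 0.
⟨T⟩ = 2.1422.

2.14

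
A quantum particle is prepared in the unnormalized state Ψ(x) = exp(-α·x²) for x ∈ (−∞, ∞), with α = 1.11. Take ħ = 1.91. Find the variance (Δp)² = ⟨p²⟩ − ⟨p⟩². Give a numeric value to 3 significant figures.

4.05

Compute ⟨p⟩ and ⟨p²⟩ separately; (Δp)² = ⟨p²⟩ − ⟨p⟩².
Gaussian moments: ∫x^(2j)·e^(−2αx²) dx = (2j−1)!!/(4α)^j · √(π/(2α)), odd powers integrate to 0; here √(π/(2α)) = 1.1896. Derivatives: d/dx e^(−αx²) = −2αx·e^(−αx²), d²/dx² e^(−αx²) = (4α²x² − 2α)·e^(−αx²).
Normalization: ∫|Ψ|² dx = 1.1896.
⟨p⟩ = 0.0000 and ⟨p²⟩ = 4.0494.
(Δp)² = 4.0494 − (0.0000)² = 4.0494.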